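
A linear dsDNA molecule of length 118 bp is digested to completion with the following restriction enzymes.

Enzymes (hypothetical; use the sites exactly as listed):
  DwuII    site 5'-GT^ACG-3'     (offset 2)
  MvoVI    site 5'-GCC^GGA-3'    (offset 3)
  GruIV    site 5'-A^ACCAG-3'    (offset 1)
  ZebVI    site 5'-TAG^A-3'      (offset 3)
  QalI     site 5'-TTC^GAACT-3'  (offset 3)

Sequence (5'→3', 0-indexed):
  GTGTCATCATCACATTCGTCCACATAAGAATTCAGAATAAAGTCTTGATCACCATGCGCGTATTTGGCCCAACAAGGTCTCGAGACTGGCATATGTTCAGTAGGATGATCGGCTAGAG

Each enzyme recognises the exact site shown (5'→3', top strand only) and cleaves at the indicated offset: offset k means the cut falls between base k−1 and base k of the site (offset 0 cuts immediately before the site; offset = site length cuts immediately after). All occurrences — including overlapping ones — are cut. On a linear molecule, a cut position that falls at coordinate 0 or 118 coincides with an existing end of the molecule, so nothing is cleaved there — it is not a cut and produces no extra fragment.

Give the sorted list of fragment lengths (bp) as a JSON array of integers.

Per-enzyme occurrences:
  DwuII (GTACG, off=2): no sites
  MvoVI (GCCGGA, off=3): no sites
  GruIV (AACCAG, off=1): no sites
  ZebVI (TAGA, off=3): starts [113] → cuts [116]
  QalI (TTCGAACT, off=3): no sites

Pooled cuts: [116]

Fragment lengths:
  [0,116): 116 bp
  [116,118): 2 bp

[2,116]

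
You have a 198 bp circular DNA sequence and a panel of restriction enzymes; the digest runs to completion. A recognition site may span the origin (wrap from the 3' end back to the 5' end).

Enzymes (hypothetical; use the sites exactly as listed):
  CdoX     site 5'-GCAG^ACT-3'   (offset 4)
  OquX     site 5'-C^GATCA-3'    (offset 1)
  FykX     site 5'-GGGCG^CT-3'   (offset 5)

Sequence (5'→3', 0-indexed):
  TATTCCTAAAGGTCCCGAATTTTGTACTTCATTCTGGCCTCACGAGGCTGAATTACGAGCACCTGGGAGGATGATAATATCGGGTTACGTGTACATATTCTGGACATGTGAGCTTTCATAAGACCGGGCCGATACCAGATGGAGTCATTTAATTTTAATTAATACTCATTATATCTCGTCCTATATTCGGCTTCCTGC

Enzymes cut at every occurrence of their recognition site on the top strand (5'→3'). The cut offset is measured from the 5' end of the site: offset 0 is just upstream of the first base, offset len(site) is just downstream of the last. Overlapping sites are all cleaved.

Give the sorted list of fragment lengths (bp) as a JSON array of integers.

[198]

Per-enzyme occurrences:
  CdoX (GCAGACT, off=4): no sites
  OquX (CGATCA, off=1): no sites
  FykX (GGGCGCT, off=5): no sites

All cut coordinates (distinct, sorted): ∅

Fragment lengths:
  no cuts → one circular fragment of 198 bp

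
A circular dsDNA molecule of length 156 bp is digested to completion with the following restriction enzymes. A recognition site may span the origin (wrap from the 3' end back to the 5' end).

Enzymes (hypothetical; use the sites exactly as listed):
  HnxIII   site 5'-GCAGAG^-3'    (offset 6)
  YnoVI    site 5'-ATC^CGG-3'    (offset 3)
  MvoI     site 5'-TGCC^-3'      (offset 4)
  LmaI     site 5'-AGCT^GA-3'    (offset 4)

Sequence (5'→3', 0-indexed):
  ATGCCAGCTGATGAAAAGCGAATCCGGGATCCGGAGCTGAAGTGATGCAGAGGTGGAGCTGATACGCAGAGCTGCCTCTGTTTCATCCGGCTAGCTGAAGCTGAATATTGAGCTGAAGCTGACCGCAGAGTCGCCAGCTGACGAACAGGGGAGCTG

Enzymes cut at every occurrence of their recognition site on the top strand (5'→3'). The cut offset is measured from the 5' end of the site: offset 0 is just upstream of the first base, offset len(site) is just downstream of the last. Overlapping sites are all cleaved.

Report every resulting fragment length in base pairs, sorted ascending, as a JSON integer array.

Site scan:
  HnxIII (GCAGAG, off=6): starts [46, 65, 124] → cuts [52, 71, 130]
  YnoVI (ATCCGG, off=3): starts [21, 28, 84] → cuts [24, 31, 87]
  MvoI (TGCC, off=4): starts [1, 72] → cuts [5, 76]
  LmaI (AGCTGA, off=4): starts [5, 34, 56, 92, 98, 110, 116, 135, 151] → cuts [9, 38, 60, 96, 102, 114, 120, 139, 155]

Pooled cuts: [5, 9, 24, 31, 38, 52, 60, 71, 76, 87, 96, 102, 114, 120, 130, 139, 155]

Fragment lengths:
  5→9: 4 bp
  9→24: 15 bp
  24→31: 7 bp
  31→38: 7 bp
  38→52: 14 bp
  52→60: 8 bp
  60→71: 11 bp
  71→76: 5 bp
  76→87: 11 bp
  87→96: 9 bp
  96→102: 6 bp
  102→114: 12 bp
  114→120: 6 bp
  120→130: 10 bp
  130→139: 9 bp
  139→155: 16 bp
  155→5 (wrap): 156-155+5 = 6 bp

[4,5,6,6,6,7,7,8,9,9,10,11,11,12,14,15,16]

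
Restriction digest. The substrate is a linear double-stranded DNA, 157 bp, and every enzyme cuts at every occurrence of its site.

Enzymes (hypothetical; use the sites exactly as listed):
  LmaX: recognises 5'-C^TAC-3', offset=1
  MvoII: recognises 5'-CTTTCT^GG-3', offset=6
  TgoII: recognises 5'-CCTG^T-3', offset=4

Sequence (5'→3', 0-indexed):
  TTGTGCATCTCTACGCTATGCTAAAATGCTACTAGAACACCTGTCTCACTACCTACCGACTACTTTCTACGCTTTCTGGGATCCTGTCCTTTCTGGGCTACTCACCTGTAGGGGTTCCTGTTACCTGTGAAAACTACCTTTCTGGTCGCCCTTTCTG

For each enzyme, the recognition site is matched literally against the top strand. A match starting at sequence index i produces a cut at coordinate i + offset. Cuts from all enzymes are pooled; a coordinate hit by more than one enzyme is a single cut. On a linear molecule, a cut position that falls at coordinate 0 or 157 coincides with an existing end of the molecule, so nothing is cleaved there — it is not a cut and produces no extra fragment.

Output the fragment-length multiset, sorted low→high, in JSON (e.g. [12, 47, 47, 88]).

Scan for sites:
  LmaX CTAC/1: at [10, 28, 48, 52, 59, 66, 97, 133] ⇒ [11, 29, 49, 53, 60, 67, 98, 134]
  MvoII CTTTCTGG/6: at [71, 88, 137] ⇒ [77, 94, 143]
  TgoII CCTGT/4: at [39, 82, 104, 116, 123] ⇒ [43, 86, 108, 120, 127]

All cut coordinates (distinct, sorted): [11, 29, 43, 49, 53, 60, 67, 77, 86, 94, 98, 108, 120, 127, 134, 143]

Fragment lengths:
  [0,11): 11 bp
  [11,29): 18 bp
  [29,43): 14 bp
  [43,49): 6 bp
  [49,53): 4 bp
  [53,60): 7 bp
  [60,67): 7 bp
  [67,77): 10 bp
  [77,86): 9 bp
  [86,94): 8 bp
  [94,98): 4 bp
  [98,108): 10 bp
  [108,120): 12 bp
  [120,127): 7 bp
  [127,134): 7 bp
  [134,143): 9 bp
  [143,157): 14 bp

[4,4,6,7,7,7,7,8,9,9,10,10,11,12,14,14,18]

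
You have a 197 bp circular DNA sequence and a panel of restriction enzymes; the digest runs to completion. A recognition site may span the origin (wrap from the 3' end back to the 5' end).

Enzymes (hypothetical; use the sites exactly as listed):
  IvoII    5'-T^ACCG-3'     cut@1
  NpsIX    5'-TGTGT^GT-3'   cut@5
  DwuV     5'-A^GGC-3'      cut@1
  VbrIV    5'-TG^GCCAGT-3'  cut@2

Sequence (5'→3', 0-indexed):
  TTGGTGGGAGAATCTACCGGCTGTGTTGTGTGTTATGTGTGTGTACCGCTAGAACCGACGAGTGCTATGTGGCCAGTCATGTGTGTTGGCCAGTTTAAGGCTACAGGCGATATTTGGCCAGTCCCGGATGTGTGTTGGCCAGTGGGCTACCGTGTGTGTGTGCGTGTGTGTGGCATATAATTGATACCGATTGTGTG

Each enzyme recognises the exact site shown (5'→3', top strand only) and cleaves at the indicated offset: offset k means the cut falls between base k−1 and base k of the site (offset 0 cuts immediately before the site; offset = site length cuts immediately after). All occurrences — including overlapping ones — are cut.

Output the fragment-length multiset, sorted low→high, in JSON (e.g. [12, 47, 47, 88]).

Per-enzyme occurrences:
  IvoII (TACCG, off=1): starts [14, 43, 147, 184] → cuts [15, 44, 148, 185]
  NpsIX (TGTGTGT, off=5): starts [26, 35, 37, 79, 128, 152, 154, 164, 191] → cuts [31, 40, 42, 84, 133, 157, 159, 169, 196]
  DwuV (AGGC, off=1): starts [97, 104] → cuts [98, 105]
  VbrIV (TGGCCAGT, off=2): starts [69, 86, 114, 135] → cuts [71, 88, 116, 137]

All cut coordinates (distinct, sorted): [15, 31, 40, 42, 44, 71, 84, 88, 98, 105, 116, 133, 137, 148, 157, 159, 169, 185, 196]

Fragment lengths:
  15→31: 16 bp
  31→40: 9 bp
  40→42: 2 bp
  42→44: 2 bp
  44→71: 27 bp
  71→84: 13 bp
  84→88: 4 bp
  88→98: 10 bp
  98→105: 7 bp
  105→116: 11 bp
  116→133: 17 bp
  133→137: 4 bp
  137→148: 11 bp
  148→157: 9 bp
  157→159: 2 bp
  159→169: 10 bp
  169→185: 16 bp
  185→196: 11 bp
  196→15 (wrap): 197-196+15 = 16 bp

[2,2,2,4,4,7,9,9,10,10,11,11,11,13,16,16,16,17,27]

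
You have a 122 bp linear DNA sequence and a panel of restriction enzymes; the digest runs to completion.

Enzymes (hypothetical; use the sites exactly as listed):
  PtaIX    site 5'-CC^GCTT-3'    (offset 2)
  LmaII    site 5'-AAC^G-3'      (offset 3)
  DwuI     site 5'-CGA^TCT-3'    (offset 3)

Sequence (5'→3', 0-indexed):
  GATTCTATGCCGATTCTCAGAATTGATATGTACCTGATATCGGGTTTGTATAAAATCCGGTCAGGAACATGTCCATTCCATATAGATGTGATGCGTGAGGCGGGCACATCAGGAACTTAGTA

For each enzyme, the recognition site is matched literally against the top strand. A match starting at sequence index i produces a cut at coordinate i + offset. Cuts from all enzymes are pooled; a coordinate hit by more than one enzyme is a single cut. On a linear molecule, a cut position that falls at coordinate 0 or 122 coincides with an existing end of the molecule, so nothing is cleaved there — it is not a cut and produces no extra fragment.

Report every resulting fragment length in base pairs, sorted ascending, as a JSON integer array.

[122]

Per-enzyme occurrences:
  PtaIX (CCGCTT, off=2): no sites
  LmaII (AACG, off=3): no sites
  DwuI (CGATCT, off=3): no sites

Pooled cuts: ∅

Fragment lengths:
  no cuts → one linear fragment of 122 bp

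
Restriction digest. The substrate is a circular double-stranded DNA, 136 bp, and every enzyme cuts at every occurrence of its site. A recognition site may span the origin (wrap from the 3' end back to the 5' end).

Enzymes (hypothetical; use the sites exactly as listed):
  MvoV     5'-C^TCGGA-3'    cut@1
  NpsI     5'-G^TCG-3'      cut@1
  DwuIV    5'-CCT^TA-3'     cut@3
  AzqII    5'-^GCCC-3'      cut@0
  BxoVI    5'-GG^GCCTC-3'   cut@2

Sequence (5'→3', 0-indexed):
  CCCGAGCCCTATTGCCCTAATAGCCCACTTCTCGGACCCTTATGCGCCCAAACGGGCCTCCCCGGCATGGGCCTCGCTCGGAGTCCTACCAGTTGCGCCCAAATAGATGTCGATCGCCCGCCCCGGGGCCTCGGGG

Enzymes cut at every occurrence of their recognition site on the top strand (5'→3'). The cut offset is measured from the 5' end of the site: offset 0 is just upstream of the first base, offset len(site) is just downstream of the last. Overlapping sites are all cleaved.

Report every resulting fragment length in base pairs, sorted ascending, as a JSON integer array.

Per-enzyme occurrences:
  MvoV (CTCGGA, off=1): starts [30, 76] → cuts [31, 77]
  NpsI (GTCG, off=1): starts [108] → cuts [109]
  DwuIV (CCTTA, off=3): starts [37] → cuts [40]
  AzqII (GCCC, off=0): starts [5, 13, 22, 45, 96, 115, 119, 135] → cuts [5, 13, 22, 45, 96, 115, 119, 135]
  BxoVI (GGGCCTC, off=2): starts [53, 68, 125] → cuts [55, 70, 127]

Pooled cuts: [5, 13, 22, 31, 40, 45, 55, 70, 77, 96, 109, 115, 119, 127, 135]

Fragment lengths:
  5→13: 8 bp
  13→22: 9 bp
  22→31: 9 bp
  31→40: 9 bp
  40→45: 5 bp
  45→55: 10 bp
  55→70: 15 bp
  70→77: 7 bp
  77→96: 19 bp
  96→109: 13 bp
  109→115: 6 bp
  115→119: 4 bp
  119→127: 8 bp
  127→135: 8 bp
  135→5 (wrap): 136-135+5 = 6 bp

[4,5,6,6,7,8,8,8,9,9,9,10,13,15,19]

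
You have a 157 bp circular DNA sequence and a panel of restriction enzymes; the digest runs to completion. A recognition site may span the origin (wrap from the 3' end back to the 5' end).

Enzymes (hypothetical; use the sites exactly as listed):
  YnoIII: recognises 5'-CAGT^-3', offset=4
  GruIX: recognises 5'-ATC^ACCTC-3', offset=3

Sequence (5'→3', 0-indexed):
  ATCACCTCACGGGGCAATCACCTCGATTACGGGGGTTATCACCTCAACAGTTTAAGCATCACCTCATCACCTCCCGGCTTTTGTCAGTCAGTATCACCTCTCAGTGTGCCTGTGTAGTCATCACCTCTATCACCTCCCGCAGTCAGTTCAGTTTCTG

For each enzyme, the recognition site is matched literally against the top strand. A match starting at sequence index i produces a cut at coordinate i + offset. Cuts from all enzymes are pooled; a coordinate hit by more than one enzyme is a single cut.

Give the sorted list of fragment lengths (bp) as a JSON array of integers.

[3,4,4,5,8,8,9,9,10,11,12,16,17,20,21]

Per-enzyme occurrences:
  YnoIII (CAGT, off=4): starts [47, 84, 88, 101, 139, 143, 148] → cuts [51, 88, 92, 105, 143, 147, 152]
  GruIX (ATCACCTC, off=3): starts [0, 16, 37, 57, 65, 92, 119, 128] → cuts [3, 19, 40, 60, 68, 95, 122, 131]

Pooled cuts: [3, 19, 40, 51, 60, 68, 88, 92, 95, 105, 122, 131, 143, 147, 152]

Fragments:
  3→19: 16 bp
  19→40: 21 bp
  40→51: 11 bp
  51→60: 9 bp
  60→68: 8 bp
  68→88: 20 bp
  88→92: 4 bp
  92→95: 3 bp
  95→105: 10 bp
  105→122: 17 bp
  122→131: 9 bp
  131→143: 12 bp
  143→147: 4 bp
  147→152: 5 bp
  152→3 (wrap): 157-152+3 = 8 bp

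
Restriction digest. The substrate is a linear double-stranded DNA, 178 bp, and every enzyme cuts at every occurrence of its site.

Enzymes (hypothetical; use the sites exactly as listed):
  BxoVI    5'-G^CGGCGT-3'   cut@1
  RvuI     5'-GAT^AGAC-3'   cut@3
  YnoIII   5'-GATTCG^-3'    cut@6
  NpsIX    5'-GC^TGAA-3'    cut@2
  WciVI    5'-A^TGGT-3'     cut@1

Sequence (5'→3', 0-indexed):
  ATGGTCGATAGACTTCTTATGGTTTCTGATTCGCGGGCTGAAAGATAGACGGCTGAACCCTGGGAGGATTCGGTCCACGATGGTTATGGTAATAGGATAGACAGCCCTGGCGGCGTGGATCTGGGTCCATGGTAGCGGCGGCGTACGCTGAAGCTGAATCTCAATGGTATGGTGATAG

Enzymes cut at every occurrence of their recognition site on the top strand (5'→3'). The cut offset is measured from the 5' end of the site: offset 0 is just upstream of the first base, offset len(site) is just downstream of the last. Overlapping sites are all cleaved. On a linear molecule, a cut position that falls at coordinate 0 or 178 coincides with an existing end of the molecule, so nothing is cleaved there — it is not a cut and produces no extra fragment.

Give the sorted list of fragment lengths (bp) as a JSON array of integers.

[1,5,5,6,6,7,8,8,8,9,9,10,10,10,12,12,14,19,19]

Per-enzyme occurrences:
  BxoVI GCGGCGT/1: at [109, 137] ⇒ [110, 138]
  RvuI GATAGAC/3: at [6, 43, 95] ⇒ [9, 46, 98]
  YnoIII GATTCG/6: at [27, 66] ⇒ [33, 72]
  NpsIX GCTGAA/2: at [36, 51, 146, 152] ⇒ [38, 53, 148, 154]
  WciVI ATGGT/1: at [0, 18, 79, 85, 128, 163, 168] ⇒ [1, 19, 80, 86, 129, 164, 169]

Pooled cuts: [1, 9, 19, 33, 38, 46, 53, 72, 80, 86, 98, 110, 129, 138, 148, 154, 164, 169]

Fragment lengths:
  [0,1): 1 bp
  [1,9): 8 bp
  [9,19): 10 bp
  [19,33): 14 bp
  [33,38): 5 bp
  [38,46): 8 bp
  [46,53): 7 bp
  [53,72): 19 bp
  [72,80): 8 bp
  [80,86): 6 bp
  [86,98): 12 bp
  [98,110): 12 bp
  [110,129): 19 bp
  [129,138): 9 bp
  [138,148): 10 bp
  [148,154): 6 bp
  [154,164): 10 bp
  [164,169): 5 bp
  [169,178): 9 bp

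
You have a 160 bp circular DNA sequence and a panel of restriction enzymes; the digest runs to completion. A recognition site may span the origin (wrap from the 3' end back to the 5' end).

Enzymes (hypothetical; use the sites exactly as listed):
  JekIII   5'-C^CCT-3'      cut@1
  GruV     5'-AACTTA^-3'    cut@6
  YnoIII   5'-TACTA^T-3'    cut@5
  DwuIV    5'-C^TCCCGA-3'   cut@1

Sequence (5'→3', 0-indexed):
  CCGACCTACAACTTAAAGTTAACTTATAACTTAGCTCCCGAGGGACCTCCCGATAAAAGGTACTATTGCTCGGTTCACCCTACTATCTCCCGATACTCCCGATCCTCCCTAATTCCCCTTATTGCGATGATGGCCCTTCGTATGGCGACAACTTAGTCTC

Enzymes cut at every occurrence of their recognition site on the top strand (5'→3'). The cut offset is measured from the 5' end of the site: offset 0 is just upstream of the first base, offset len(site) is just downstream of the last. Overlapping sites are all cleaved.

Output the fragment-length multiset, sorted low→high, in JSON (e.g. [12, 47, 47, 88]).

[2,2,3,7,7,9,9,11,11,12,13,17,18,18,21]

Scan for sites:
  JekIII (CCCT, off=1): starts [77, 106, 115, 133] → cuts [78, 107, 116, 134]
  GruV (AACTTA, off=6): starts [9, 20, 27, 149] → cuts [15, 26, 33, 155]
  YnoIII (TACTAT, off=5): starts [60, 80] → cuts [65, 85]
  DwuIV (CTCCCGA, off=1): starts [34, 46, 86, 95, 157] → cuts [35, 47, 87, 96, 158]

All cut coordinates (distinct, sorted): [15, 26, 33, 35, 47, 65, 78, 85, 87, 96, 107, 116, 134, 155, 158]

Fragment lengths:
  15→26: 11 bp
  26→33: 7 bp
  33→35: 2 bp
  35→47: 12 bp
  47→65: 18 bp
  65→78: 13 bp
  78→85: 7 bp
  85→87: 2 bp
  87→96: 9 bp
  96→107: 11 bp
  107→116: 9 bp
  116→134: 18 bp
  134→155: 21 bp
  155→158: 3 bp
  158→15 (wrap): 160-158+15 = 17 bp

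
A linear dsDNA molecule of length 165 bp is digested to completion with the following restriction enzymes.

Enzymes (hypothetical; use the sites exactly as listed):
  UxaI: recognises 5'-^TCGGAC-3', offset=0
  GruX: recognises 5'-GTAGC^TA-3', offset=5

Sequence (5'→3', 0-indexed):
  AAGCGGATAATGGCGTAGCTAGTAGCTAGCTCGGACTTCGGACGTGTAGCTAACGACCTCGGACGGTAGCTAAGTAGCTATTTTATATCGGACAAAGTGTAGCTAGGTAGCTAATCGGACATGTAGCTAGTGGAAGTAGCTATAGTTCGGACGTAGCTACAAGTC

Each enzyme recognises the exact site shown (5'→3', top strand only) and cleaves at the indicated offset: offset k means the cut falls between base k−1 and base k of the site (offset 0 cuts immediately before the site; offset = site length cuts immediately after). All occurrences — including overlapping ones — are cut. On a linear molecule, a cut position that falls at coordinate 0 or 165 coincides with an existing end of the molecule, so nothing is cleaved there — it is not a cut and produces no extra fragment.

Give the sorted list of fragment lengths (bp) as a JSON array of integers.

Site scan:
  UxaI TCGGAC/0: at [30, 37, 58, 87, 114, 146] ⇒ [30, 37, 58, 87, 114, 146]
  GruX GTAGCTA/5: at [14, 21, 45, 65, 73, 98, 106, 122, 135, 152] ⇒ [19, 26, 50, 70, 78, 103, 111, 127, 140, 157]

Pooled cuts: [19, 26, 30, 37, 50, 58, 70, 78, 87, 103, 111, 114, 127, 140, 146, 157]

Fragment lengths:
  [0,19): 19 bp
  [19,26): 7 bp
  [26,30): 4 bp
  [30,37): 7 bp
  [37,50): 13 bp
  [50,58): 8 bp
  [58,70): 12 bp
  [70,78): 8 bp
  [78,87): 9 bp
  [87,103): 16 bp
  [103,111): 8 bp
  [111,114): 3 bp
  [114,127): 13 bp
  [127,140): 13 bp
  [140,146): 6 bp
  [146,157): 11 bp
  [157,165): 8 bp

[3,4,6,7,7,8,8,8,8,9,11,12,13,13,13,16,19]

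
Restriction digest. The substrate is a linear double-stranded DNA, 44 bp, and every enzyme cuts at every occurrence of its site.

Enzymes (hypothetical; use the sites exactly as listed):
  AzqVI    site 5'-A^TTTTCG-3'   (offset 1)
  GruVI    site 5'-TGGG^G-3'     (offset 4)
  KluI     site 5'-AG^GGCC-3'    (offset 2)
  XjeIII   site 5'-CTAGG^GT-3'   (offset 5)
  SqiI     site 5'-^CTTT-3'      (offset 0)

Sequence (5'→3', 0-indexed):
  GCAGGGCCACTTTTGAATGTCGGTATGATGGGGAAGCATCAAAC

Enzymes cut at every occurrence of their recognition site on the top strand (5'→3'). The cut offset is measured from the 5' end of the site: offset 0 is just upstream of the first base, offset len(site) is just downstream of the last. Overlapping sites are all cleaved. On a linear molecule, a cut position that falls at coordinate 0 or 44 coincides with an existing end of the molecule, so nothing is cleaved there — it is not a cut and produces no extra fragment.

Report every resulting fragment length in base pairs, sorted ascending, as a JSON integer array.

Per-enzyme occurrences:
  AzqVI (ATTTTCG, off=1): no sites
  GruVI TGGGG/4: at [28] ⇒ [32]
  KluI AGGGCC/2: at [2] ⇒ [4]
  XjeIII (CTAGGGT, off=5): no sites
  SqiI CTTT/0: at [9] ⇒ [9]

Pooled cuts: [4, 9, 32]

Fragment lengths:
  [0,4): 4 bp
  [4,9): 5 bp
  [9,32): 23 bp
  [32,44): 12 bp

[4,5,12,23]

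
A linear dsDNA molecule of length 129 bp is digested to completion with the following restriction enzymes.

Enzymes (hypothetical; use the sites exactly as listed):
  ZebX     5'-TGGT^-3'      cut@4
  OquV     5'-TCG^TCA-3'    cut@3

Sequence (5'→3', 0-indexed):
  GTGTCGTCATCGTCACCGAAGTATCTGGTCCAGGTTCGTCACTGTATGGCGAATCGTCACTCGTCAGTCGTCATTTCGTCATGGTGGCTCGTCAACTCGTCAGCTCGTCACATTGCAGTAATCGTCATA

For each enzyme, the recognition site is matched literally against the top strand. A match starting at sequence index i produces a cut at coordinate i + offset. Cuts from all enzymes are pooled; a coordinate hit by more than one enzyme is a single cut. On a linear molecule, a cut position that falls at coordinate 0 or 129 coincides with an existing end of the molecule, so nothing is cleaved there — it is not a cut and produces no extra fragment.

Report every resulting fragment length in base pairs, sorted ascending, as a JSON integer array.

[5,6,6,6,7,7,7,8,8,8,9,17,17,18]

Per-enzyme occurrences:
  ZebX TGGT/4: at [25, 81] ⇒ [29, 85]
  OquV TCGTCA/3: at [3, 9, 35, 53, 60, 67, 75, 88, 96, 104, 121] ⇒ [6, 12, 38, 56, 63, 70, 78, 91, 99, 107, 124]

Pooled cuts: [6, 12, 29, 38, 56, 63, 70, 78, 85, 91, 99, 107, 124]

Fragment lengths:
  [0,6): 6 bp
  [6,12): 6 bp
  [12,29): 17 bp
  [29,38): 9 bp
  [38,56): 18 bp
  [56,63): 7 bp
  [63,70): 7 bp
  [70,78): 8 bp
  [78,85): 7 bp
  [85,91): 6 bp
  [91,99): 8 bp
  [99,107): 8 bp
  [107,124): 17 bp
  [124,129): 5 bp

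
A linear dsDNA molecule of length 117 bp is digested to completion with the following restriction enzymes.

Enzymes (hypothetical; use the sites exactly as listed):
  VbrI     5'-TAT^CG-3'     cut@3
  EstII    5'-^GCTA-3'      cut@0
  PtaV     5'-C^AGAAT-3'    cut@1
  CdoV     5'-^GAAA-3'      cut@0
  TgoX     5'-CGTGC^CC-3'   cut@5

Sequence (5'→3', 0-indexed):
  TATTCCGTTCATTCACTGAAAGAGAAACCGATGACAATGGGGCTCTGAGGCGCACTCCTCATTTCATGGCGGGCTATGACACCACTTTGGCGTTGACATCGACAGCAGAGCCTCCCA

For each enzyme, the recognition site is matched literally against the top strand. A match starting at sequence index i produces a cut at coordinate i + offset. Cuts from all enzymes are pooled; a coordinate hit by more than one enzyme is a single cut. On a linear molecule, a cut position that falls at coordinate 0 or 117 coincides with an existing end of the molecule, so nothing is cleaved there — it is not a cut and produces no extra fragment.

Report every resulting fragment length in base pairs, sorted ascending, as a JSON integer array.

[6,17,45,49]

Scan for sites:
  VbrI (TATCG, off=3): no sites
  EstII (GCTA, off=0): starts [72] → cuts [72]
  PtaV (CAGAAT, off=1): no sites
  CdoV (GAAA, off=0): starts [17, 23] → cuts [17, 23]
  TgoX (CGTGCCC, off=5): no sites

All cut coordinates (distinct, sorted): [17, 23, 72]

Fragments:
  [0,17): 17 bp
  [17,23): 6 bp
  [23,72): 49 bp
  [72,117): 45 bp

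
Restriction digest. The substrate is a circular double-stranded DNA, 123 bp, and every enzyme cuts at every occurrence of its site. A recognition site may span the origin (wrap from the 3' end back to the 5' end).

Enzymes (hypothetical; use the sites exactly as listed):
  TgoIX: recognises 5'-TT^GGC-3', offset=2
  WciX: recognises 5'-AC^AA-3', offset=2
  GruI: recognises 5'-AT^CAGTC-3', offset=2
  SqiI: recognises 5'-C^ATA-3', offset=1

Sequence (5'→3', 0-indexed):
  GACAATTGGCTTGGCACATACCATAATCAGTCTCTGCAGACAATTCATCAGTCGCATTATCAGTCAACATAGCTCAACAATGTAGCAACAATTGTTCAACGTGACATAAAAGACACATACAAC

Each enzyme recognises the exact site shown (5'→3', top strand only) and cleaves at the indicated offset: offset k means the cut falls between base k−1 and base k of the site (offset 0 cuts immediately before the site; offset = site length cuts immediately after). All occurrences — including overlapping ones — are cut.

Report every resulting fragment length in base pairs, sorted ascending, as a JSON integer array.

[4,4,5,5,5,5,6,7,8,10,11,11,12,14,16]

Per-enzyme occurrences:
  TgoIX TTGGC/2: at [5, 10] ⇒ [7, 12]
  WciX ACAA/2: at [1, 39, 76, 87, 118] ⇒ [3, 41, 78, 89, 120]
  GruI ATCAGTC/2: at [25, 46, 58] ⇒ [27, 48, 60]
  SqiI CATA/1: at [16, 21, 67, 104, 115] ⇒ [17, 22, 68, 105, 116]

Pooled cuts: [3, 7, 12, 17, 22, 27, 41, 48, 60, 68, 78, 89, 105, 116, 120]

Fragment lengths:
  3→7: 4 bp
  7→12: 5 bp
  12→17: 5 bp
  17→22: 5 bp
  22→27: 5 bp
  27→41: 14 bp
  41→48: 7 bp
  48→60: 12 bp
  60→68: 8 bp
  68→78: 10 bp
  78→89: 11 bp
  89→105: 16 bp
  105→116: 11 bp
  116→120: 4 bp
  120→3 (wrap): 123-120+3 = 6 bp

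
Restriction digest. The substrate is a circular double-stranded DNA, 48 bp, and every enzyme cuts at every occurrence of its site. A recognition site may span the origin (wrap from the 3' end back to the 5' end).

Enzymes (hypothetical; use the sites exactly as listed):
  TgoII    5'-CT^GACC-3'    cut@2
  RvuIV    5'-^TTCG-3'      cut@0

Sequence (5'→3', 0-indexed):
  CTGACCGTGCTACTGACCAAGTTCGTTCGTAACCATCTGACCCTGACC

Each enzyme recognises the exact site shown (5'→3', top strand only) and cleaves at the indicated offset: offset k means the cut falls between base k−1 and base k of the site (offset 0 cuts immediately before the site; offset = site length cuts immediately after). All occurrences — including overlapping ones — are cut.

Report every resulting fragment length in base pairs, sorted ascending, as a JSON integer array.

Scan for sites:
  TgoII (CTGACC, off=2): starts [0, 12, 36, 42] → cuts [2, 14, 38, 44]
  RvuIV (TTCG, off=0): starts [21, 25] → cuts [21, 25]

All cut coordinates (distinct, sorted): [2, 14, 21, 25, 38, 44]

Fragment lengths:
  2→14: 12 bp
  14→21: 7 bp
  21→25: 4 bp
  25→38: 13 bp
  38→44: 6 bp
  44→2 (wrap): 48-44+2 = 6 bp

[4,6,6,7,12,13]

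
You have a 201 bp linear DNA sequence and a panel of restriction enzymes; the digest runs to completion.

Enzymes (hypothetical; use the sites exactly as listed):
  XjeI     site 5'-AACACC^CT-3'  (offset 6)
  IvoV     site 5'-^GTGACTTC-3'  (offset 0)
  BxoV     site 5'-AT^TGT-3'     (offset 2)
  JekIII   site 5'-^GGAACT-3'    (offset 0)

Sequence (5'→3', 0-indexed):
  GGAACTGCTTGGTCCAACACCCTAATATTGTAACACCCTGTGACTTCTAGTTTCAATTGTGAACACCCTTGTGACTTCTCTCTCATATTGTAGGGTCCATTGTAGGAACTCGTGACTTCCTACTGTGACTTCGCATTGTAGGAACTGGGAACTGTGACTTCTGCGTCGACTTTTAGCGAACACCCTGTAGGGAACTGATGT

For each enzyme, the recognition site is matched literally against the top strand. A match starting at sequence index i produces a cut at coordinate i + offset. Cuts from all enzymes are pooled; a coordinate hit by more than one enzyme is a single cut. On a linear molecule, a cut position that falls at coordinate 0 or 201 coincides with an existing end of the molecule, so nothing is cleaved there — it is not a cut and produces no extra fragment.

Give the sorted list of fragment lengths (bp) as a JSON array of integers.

Scan for sites:
  XjeI (AACACCCT, off=6): starts [15, 31, 61, 178] → cuts [21, 37, 67, 184]
  IvoV (GTGACTTC, off=0): starts [39, 70, 111, 124, 153] → cuts [39, 70, 111, 124, 153]
  BxoV (ATTGT, off=2): starts [26, 55, 86, 98, 134] → cuts [28, 57, 88, 100, 136]
  JekIII (GGAACT, off=0): starts [0, 104, 140, 147, 190] → cuts [104, 140, 147, 190] (position 0 is a terminus of the linear molecule — no cut)

Pooled cuts: [21, 28, 37, 39, 57, 67, 70, 88, 100, 104, 111, 124, 136, 140, 147, 153, 184, 190]

Fragment lengths:
  [0,21): 21 bp
  [21,28): 7 bp
  [28,37): 9 bp
  [37,39): 2 bp
  [39,57): 18 bp
  [57,67): 10 bp
  [67,70): 3 bp
  [70,88): 18 bp
  [88,100): 12 bp
  [100,104): 4 bp
  [104,111): 7 bp
  [111,124): 13 bp
  [124,136): 12 bp
  [136,140): 4 bp
  [140,147): 7 bp
  [147,153): 6 bp
  [153,184): 31 bp
  [184,190): 6 bp
  [190,201): 11 bp

[2,3,4,4,6,6,7,7,7,9,10,11,12,12,13,18,18,21,31]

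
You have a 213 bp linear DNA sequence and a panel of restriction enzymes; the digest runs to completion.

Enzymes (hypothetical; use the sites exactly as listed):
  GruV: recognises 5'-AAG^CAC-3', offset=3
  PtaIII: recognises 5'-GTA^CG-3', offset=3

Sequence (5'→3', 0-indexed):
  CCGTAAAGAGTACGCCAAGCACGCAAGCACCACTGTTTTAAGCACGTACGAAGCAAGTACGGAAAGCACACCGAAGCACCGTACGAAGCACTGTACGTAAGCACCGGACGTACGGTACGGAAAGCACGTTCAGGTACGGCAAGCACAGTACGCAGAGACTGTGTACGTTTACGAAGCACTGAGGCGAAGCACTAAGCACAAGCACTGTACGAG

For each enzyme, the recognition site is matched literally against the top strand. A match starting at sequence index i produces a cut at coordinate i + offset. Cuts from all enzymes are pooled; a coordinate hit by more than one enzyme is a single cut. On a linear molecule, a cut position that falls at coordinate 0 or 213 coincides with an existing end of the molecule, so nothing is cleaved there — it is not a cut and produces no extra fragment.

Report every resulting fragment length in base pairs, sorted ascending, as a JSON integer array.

[4,5,5,6,6,6,7,7,7,7,7,7,7,7,7,8,10,11,11,11,12,12,13,15,15]

Site scan:
  GruV AAGCAC/3: at [16, 24, 39, 63, 73, 85, 98, 121, 140, 173, 186, 193, 199] ⇒ [19, 27, 42, 66, 76, 88, 101, 124, 143, 176, 189, 196, 202]
  PtaIII GTACG/3: at [9, 45, 56, 80, 92, 109, 114, 133, 147, 162, 206] ⇒ [12, 48, 59, 83, 95, 112, 117, 136, 150, 165, 209]

Pooled cuts: [12, 19, 27, 42, 48, 59, 66, 76, 83, 88, 95, 101, 112, 117, 124, 136, 143, 150, 165, 176, 189, 196, 202, 209]

Fragment lengths:
  [0,12): 12 bp
  [12,19): 7 bp
  [19,27): 8 bp
  [27,42): 15 bp
  [42,48): 6 bp
  [48,59): 11 bp
  [59,66): 7 bp
  [66,76): 10 bp
  [76,83): 7 bp
  [83,88): 5 bp
  [88,95): 7 bp
  [95,101): 6 bp
  [101,112): 11 bp
  [112,117): 5 bp
  [117,124): 7 bp
  [124,136): 12 bp
  [136,143): 7 bp
  [143,150): 7 bp
  [150,165): 15 bp
  [165,176): 11 bp
  [176,189): 13 bp
  [189,196): 7 bp
  [196,202): 6 bp
  [202,209): 7 bp
  [209,213): 4 bp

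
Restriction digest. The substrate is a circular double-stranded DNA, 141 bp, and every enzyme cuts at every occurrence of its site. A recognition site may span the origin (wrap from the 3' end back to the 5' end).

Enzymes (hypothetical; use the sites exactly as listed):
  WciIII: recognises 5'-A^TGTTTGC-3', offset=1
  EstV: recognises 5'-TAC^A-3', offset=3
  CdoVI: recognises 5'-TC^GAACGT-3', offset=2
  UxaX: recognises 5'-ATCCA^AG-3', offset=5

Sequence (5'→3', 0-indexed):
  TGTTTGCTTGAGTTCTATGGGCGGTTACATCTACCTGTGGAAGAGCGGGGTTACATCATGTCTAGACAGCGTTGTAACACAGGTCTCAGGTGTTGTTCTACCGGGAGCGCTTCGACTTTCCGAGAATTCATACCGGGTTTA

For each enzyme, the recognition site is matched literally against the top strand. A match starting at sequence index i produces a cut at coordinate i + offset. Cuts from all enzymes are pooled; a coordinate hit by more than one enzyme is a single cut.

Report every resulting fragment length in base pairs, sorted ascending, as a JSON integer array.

Scan for sites:
  WciIII ATGTTTGC/1: at [140] ⇒ [0]
  EstV TACA/3: at [25, 51] ⇒ [28, 54]
  CdoVI (TCGAACGT, off=2): no sites
  UxaX (ATCCAAG, off=5): no sites

Pooled cuts: [0, 28, 54]

Fragment lengths:
  0→28: 28 bp
  28→54: 26 bp
  54→0 (wrap): 141-54+0 = 87 bp

[26,28,87]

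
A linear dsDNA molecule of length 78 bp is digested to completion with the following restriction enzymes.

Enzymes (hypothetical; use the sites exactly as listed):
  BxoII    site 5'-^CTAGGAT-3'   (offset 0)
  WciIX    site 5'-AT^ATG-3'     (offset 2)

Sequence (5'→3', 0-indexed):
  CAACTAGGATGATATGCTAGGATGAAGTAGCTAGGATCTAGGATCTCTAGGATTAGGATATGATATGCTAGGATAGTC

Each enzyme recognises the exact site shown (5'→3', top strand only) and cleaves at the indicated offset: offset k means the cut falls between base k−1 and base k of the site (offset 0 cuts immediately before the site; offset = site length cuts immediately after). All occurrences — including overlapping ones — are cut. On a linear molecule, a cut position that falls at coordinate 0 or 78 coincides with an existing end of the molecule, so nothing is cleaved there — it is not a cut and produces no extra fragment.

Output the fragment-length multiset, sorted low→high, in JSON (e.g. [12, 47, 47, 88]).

[3,3,3,5,7,9,10,11,13,14]

Per-enzyme occurrences:
  BxoII CTAGGAT/0: at [3, 16, 30, 37, 46, 67] ⇒ [3, 16, 30, 37, 46, 67]
  WciIX ATATG/2: at [11, 57, 62] ⇒ [13, 59, 64]

All cut coordinates (distinct, sorted): [3, 13, 16, 30, 37, 46, 59, 64, 67]

Fragments:
  [0,3): 3 bp
  [3,13): 10 bp
  [13,16): 3 bp
  [16,30): 14 bp
  [30,37): 7 bp
  [37,46): 9 bp
  [46,59): 13 bp
  [59,64): 5 bp
  [64,67): 3 bp
  [67,78): 11 bp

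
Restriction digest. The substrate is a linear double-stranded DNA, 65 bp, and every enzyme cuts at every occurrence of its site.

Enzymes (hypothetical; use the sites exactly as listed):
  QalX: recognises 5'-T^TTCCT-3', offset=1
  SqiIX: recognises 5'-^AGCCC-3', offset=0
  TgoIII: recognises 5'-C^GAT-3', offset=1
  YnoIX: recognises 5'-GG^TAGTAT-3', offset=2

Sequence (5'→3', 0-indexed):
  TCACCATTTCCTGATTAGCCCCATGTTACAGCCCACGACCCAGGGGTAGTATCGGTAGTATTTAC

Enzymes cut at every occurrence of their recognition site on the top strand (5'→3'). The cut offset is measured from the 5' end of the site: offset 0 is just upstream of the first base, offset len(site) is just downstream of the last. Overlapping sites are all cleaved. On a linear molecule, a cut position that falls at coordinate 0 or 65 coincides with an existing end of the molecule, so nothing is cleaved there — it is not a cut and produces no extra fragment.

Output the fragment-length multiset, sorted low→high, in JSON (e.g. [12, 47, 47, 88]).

[7,9,9,10,13,17]

Site scan:
  QalX (TTTCCT, off=1): starts [6] → cuts [7]
  SqiIX (AGCCC, off=0): starts [16, 29] → cuts [16, 29]
  TgoIII (CGAT, off=1): no sites
  YnoIX (GGTAGTAT, off=2): starts [44, 53] → cuts [46, 55]

Pooled cuts: [7, 16, 29, 46, 55]

Fragment lengths:
  [0,7): 7 bp
  [7,16): 9 bp
  [16,29): 13 bp
  [29,46): 17 bp
  [46,55): 9 bp
  [55,65): 10 bp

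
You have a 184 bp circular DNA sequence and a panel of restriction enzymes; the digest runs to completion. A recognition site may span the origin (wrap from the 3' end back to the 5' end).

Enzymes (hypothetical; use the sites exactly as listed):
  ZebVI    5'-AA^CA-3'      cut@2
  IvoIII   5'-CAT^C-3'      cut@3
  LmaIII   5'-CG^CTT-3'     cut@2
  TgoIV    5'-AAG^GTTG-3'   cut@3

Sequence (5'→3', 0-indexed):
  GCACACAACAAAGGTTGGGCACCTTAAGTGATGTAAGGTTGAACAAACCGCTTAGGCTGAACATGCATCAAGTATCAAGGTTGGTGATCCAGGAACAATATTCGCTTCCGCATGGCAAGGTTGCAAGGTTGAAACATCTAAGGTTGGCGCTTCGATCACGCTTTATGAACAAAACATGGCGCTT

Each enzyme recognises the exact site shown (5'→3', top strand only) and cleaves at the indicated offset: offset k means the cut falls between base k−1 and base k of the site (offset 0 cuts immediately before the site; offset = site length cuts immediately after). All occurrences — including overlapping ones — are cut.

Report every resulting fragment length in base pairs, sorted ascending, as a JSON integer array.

[3,5,5,5,6,7,7,7,7,7,8,9,9,11,11,11,11,15,16,24]

Scan for sites:
  ZebVI (AACA, off=2): starts [6, 41, 59, 93, 132, 167, 172] → cuts [8, 43, 61, 95, 134, 169, 174]
  IvoIII (CATC, off=3): starts [65, 134] → cuts [68, 137]
  LmaIII (CGCTT, off=2): starts [48, 102, 147, 158, 179] → cuts [50, 104, 149, 160, 181]
  TgoIV (AAGGTTG, off=3): starts [10, 34, 76, 116, 124, 139] → cuts [13, 37, 79, 119, 127, 142]

All cut coordinates (distinct, sorted): [8, 13, 37, 43, 50, 61, 68, 79, 95, 104, 119, 127, 134, 137, 142, 149, 160, 169, 174, 181]

Fragments:
  8→13: 5 bp
  13→37: 24 bp
  37→43: 6 bp
  43→50: 7 bp
  50→61: 11 bp
  61→68: 7 bp
  68→79: 11 bp
  79→95: 16 bp
  95→104: 9 bp
  104→119: 15 bp
  119→127: 8 bp
  127→134: 7 bp
  134→137: 3 bp
  137→142: 5 bp
  142→149: 7 bp
  149→160: 11 bp
  160→169: 9 bp
  169→174: 5 bp
  174→181: 7 bp
  181→8 (wrap): 184-181+8 = 11 bp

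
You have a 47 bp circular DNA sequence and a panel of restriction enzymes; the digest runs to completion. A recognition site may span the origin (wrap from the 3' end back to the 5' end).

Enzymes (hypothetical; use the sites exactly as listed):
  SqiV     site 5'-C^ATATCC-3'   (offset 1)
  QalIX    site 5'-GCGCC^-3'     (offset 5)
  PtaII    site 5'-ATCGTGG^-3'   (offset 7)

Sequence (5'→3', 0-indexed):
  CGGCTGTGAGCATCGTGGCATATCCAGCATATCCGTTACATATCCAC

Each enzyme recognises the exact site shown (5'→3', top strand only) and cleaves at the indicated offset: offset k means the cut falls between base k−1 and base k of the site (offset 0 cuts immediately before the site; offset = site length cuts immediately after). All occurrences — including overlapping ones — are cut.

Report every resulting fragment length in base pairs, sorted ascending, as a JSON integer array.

[1,9,11,26]

Site scan:
  SqiV (CATATCC, off=1): starts [18, 27, 38] → cuts [19, 28, 39]
  QalIX (GCGCC, off=5): no sites
  PtaII (ATCGTGG, off=7): starts [11] → cuts [18]

Pooled cuts: [18, 19, 28, 39]

Fragments:
  18→19: 1 bp
  19→28: 9 bp
  28→39: 11 bp
  39→18 (wrap): 47-39+18 = 26 bp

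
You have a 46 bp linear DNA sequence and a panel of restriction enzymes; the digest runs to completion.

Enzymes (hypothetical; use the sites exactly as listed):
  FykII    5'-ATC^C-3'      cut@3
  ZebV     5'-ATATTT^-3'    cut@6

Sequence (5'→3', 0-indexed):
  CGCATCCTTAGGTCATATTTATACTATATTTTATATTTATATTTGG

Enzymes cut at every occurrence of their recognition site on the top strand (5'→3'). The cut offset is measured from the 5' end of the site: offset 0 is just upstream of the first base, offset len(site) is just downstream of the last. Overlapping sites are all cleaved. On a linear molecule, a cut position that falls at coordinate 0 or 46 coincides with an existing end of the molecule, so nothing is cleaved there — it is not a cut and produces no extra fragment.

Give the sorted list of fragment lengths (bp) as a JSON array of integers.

[2,6,6,7,11,14]

Site scan:
  FykII (ATCC, off=3): starts [3] → cuts [6]
  ZebV (ATATTT, off=6): starts [14, 25, 32, 38] → cuts [20, 31, 38, 44]

Pooled cuts: [6, 20, 31, 38, 44]

Fragment lengths:
  [0,6): 6 bp
  [6,20): 14 bp
  [20,31): 11 bp
  [31,38): 7 bp
  [38,44): 6 bp
  [44,46): 2 bp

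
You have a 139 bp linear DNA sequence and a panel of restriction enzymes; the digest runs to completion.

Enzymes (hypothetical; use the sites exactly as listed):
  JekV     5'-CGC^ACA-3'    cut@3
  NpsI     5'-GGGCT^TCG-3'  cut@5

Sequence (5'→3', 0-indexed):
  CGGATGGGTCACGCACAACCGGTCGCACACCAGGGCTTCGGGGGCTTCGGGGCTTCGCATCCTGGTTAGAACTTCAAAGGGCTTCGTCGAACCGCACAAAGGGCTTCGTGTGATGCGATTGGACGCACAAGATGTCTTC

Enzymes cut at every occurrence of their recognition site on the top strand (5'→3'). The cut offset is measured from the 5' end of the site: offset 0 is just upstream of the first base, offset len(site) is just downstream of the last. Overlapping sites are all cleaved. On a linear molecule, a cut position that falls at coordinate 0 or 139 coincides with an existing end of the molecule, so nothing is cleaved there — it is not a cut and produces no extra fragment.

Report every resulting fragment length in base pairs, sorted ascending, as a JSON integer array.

Scan for sites:
  JekV (CGCACA, off=3): starts [11, 23, 92, 123] → cuts [14, 26, 95, 126]
  NpsI (GGGCTTCG, off=5): starts [32, 41, 49, 78, 100] → cuts [37, 46, 54, 83, 105]

Pooled cuts: [14, 26, 37, 46, 54, 83, 95, 105, 126]

Fragments:
  [0,14): 14 bp
  [14,26): 12 bp
  [26,37): 11 bp
  [37,46): 9 bp
  [46,54): 8 bp
  [54,83): 29 bp
  [83,95): 12 bp
  [95,105): 10 bp
  [105,126): 21 bp
  [126,139): 13 bp

[8,9,10,11,12,12,13,14,21,29]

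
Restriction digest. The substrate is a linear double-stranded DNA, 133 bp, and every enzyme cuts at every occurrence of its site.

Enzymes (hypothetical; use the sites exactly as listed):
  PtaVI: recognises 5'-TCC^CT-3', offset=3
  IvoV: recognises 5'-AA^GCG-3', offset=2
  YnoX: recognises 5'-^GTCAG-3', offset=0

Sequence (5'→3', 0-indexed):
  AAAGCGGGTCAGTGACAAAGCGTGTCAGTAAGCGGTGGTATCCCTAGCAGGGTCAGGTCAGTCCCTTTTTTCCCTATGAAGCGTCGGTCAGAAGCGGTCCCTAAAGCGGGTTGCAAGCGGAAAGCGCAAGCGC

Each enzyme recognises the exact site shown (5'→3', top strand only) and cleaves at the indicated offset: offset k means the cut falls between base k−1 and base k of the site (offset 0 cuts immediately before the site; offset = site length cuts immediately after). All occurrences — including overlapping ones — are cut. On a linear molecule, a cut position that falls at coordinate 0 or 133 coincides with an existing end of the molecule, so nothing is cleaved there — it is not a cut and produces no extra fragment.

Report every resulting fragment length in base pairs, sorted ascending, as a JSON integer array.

[3,4,4,4,5,5,6,6,7,7,7,7,8,8,8,9,11,12,12]

Scan for sites:
  PtaVI TCCCT/3: at [40, 61, 70, 97] ⇒ [43, 64, 73, 100]
  IvoV AAGCG/2: at [1, 17, 29, 78, 91, 103, 114, 121, 127] ⇒ [3, 19, 31, 80, 93, 105, 116, 123, 129]
  YnoX GTCAG/0: at [7, 23, 51, 56, 86] ⇒ [7, 23, 51, 56, 86]

Pooled cuts: [3, 7, 19, 23, 31, 43, 51, 56, 64, 73, 80, 86, 93, 100, 105, 116, 123, 129]

Fragments:
  [0,3): 3 bp
  [3,7): 4 bp
  [7,19): 12 bp
  [19,23): 4 bp
  [23,31): 8 bp
  [31,43): 12 bp
  [43,51): 8 bp
  [51,56): 5 bp
  [56,64): 8 bp
  [64,73): 9 bp
  [73,80): 7 bp
  [80,86): 6 bp
  [86,93): 7 bp
  [93,100): 7 bp
  [100,105): 5 bp
  [105,116): 11 bp
  [116,123): 7 bp
  [123,129): 6 bp
  [129,133): 4 bp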